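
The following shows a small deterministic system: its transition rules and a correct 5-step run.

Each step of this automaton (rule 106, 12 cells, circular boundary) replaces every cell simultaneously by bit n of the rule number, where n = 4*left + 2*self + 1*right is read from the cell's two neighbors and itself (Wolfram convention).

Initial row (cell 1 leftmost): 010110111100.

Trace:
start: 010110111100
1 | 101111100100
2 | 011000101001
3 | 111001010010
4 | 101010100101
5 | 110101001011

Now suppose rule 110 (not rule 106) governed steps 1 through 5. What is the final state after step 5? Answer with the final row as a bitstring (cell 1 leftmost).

(re-executing steps 1..5 under rule 110; state before step 1: 010110111100)
1 | 111111100100
2 | 100000101101
3 | 100001111111
4 | 100011000000
5 | 100111000001

100111000001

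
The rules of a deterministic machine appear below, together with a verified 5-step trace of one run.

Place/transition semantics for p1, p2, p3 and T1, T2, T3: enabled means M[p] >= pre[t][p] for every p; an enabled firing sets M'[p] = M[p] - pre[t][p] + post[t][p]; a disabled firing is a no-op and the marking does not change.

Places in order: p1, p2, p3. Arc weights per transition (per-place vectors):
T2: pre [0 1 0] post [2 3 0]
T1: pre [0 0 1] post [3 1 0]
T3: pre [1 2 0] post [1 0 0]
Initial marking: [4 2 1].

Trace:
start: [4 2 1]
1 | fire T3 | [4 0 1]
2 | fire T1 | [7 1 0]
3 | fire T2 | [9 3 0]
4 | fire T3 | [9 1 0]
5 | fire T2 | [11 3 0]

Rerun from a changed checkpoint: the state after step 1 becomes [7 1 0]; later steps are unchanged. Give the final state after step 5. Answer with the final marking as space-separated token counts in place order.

state after step 1 := [7 1 0]
2 | fire T1 | [7 1 0]
3 | fire T2 | [9 3 0]
4 | fire T3 | [9 1 0]
5 | fire T2 | [11 3 0]

11 3 0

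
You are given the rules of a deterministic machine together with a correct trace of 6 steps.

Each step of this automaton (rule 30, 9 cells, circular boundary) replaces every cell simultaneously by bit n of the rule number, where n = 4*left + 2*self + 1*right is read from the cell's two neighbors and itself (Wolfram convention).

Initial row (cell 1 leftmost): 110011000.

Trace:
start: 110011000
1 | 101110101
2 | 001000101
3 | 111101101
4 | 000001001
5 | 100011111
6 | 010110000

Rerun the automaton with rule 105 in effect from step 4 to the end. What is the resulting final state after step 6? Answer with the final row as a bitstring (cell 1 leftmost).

101001100

(re-executing steps 4..6 under rule 105; state before step 4: 111101101)
4 | 000111111
5 | 010100001
6 | 101001100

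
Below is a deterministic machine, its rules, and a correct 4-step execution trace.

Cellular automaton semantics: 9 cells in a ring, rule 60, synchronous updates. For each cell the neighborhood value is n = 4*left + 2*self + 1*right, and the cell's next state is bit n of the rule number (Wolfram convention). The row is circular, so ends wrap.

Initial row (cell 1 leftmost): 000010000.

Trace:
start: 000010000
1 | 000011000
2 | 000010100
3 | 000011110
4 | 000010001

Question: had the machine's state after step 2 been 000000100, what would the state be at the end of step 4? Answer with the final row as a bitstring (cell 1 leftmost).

state after step 2 := 000000100
3 | 000000110
4 | 000000101

000000101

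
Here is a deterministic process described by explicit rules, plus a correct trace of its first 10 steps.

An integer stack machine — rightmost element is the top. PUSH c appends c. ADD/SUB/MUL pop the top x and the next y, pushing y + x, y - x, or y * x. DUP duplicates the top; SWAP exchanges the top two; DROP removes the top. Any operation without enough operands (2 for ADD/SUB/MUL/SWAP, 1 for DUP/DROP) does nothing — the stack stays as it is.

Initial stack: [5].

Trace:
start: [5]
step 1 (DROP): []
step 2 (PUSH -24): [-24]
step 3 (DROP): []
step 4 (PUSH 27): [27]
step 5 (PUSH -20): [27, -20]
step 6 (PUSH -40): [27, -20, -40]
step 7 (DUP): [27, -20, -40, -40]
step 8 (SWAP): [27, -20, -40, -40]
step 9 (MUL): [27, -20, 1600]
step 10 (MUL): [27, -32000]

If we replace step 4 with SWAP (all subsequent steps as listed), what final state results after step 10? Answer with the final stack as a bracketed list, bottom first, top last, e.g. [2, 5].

[-32000]

(re-executing from step 4 with the substitution; state before step 4: [])
step 4 (SWAP): []
step 5 (PUSH -20): [-20]
step 6 (PUSH -40): [-20, -40]
step 7 (DUP): [-20, -40, -40]
step 8 (SWAP): [-20, -40, -40]
step 9 (MUL): [-20, 1600]
step 10 (MUL): [-32000]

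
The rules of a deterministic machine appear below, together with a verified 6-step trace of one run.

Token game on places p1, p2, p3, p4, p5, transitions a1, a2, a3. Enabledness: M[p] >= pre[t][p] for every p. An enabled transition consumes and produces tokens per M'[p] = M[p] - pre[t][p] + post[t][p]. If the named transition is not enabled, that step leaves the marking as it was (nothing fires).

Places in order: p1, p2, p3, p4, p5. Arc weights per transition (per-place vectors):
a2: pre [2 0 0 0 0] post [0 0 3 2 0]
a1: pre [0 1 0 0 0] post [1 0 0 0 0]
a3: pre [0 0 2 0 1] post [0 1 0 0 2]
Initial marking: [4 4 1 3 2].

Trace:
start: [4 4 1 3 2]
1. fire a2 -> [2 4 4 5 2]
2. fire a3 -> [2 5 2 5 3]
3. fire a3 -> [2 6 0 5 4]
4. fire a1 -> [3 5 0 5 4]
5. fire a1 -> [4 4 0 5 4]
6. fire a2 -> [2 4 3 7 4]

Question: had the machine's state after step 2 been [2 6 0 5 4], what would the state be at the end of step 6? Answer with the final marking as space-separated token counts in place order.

2 4 3 7 4

state after step 2 := [2 6 0 5 4]
3. fire a3 -> [2 6 0 5 4]
4. fire a1 -> [3 5 0 5 4]
5. fire a1 -> [4 4 0 5 4]
6. fire a2 -> [2 4 3 7 4]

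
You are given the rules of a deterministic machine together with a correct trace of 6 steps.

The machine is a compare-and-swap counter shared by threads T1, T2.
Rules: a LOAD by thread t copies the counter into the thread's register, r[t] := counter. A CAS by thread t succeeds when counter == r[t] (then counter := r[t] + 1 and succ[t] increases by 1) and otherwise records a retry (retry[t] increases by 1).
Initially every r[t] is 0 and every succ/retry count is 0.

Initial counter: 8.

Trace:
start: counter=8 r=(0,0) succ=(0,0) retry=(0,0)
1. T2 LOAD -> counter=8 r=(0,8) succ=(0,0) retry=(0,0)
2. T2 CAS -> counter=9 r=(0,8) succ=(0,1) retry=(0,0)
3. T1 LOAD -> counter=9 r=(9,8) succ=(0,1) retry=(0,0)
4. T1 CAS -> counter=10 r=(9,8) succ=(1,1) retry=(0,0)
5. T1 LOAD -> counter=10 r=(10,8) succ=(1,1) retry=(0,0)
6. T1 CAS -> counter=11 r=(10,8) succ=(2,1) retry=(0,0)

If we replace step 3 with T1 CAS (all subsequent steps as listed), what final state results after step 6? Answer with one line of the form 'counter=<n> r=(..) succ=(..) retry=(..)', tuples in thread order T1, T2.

(re-executing from step 3 with the substitution; state before step 3: counter=9 r=(0,8) succ=(0,1) retry=(0,0))
3. T1 CAS -> counter=9 r=(0,8) succ=(0,1) retry=(1,0)
4. T1 CAS -> counter=9 r=(0,8) succ=(0,1) retry=(2,0)
5. T1 LOAD -> counter=9 r=(9,8) succ=(0,1) retry=(2,0)
6. T1 CAS -> counter=10 r=(9,8) succ=(1,1) retry=(2,0)

counter=10 r=(9,8) succ=(1,1) retry=(2,0)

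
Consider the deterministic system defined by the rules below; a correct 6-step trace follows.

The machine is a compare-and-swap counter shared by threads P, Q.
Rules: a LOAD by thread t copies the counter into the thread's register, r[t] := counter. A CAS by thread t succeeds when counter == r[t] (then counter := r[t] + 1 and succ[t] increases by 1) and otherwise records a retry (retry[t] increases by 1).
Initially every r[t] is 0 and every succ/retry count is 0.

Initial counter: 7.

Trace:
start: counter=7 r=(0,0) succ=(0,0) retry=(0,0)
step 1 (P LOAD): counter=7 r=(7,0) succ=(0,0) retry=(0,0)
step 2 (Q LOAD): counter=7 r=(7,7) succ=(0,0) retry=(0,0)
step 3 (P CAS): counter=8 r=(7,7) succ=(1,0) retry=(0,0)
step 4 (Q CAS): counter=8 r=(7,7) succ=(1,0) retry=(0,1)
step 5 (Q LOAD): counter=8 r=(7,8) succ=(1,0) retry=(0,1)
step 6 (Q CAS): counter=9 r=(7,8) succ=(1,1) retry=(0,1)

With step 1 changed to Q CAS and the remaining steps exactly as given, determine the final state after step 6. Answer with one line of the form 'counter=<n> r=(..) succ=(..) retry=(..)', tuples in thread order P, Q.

(re-executing from step 1 with the substitution; state before step 1: counter=7 r=(0,0) succ=(0,0) retry=(0,0))
step 1 (Q CAS): counter=7 r=(0,0) succ=(0,0) retry=(0,1)
step 2 (Q LOAD): counter=7 r=(0,7) succ=(0,0) retry=(0,1)
step 3 (P CAS): counter=7 r=(0,7) succ=(0,0) retry=(1,1)
step 4 (Q CAS): counter=8 r=(0,7) succ=(0,1) retry=(1,1)
step 5 (Q LOAD): counter=8 r=(0,8) succ=(0,1) retry=(1,1)
step 6 (Q CAS): counter=9 r=(0,8) succ=(0,2) retry=(1,1)

counter=9 r=(0,8) succ=(0,2) retry=(1,1)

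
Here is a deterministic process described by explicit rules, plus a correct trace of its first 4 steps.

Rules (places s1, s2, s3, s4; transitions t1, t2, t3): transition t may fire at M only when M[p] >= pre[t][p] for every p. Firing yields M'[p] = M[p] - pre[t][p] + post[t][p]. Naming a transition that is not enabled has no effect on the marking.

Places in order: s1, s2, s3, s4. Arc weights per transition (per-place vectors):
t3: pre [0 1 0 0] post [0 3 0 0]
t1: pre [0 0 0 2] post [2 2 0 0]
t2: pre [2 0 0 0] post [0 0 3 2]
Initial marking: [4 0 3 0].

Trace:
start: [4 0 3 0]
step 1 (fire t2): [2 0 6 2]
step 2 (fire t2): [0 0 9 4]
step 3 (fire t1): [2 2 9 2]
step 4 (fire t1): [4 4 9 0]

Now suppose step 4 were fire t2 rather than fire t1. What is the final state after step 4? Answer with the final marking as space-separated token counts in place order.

0 2 12 4

(re-executing from step 4 with the substitution; state before step 4: [2 2 9 2])
step 4 (fire t2): [0 2 12 4]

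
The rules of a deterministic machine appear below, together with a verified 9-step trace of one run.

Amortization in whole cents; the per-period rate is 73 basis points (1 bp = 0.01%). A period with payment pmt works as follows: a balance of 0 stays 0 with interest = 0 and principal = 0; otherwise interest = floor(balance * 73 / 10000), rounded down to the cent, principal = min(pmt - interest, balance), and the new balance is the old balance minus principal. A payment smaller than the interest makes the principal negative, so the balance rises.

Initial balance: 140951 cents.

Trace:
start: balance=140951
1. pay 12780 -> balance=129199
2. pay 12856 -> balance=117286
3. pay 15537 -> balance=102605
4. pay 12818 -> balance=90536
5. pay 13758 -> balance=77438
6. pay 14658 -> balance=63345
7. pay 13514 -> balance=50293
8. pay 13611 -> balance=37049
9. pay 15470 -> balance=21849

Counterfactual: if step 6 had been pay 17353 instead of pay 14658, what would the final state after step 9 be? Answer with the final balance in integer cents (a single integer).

(re-executing from step 6 with the substitution; state before step 6: balance=77438)
6. pay 17353 -> balance=60650
7. pay 13514 -> balance=47578
8. pay 13611 -> balance=34314
9. pay 15470 -> balance=19094

19094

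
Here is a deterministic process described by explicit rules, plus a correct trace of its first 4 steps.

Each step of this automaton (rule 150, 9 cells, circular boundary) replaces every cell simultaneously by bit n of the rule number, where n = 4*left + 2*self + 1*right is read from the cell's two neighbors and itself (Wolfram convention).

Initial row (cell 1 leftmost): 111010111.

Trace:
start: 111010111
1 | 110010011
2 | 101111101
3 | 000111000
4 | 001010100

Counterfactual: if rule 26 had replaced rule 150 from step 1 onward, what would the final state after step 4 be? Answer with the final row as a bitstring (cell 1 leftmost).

100101010

(re-executing steps 1..4 under rule 26; state before step 1: 111010111)
1 | 000000100
2 | 000001010
3 | 000010001
4 | 100101010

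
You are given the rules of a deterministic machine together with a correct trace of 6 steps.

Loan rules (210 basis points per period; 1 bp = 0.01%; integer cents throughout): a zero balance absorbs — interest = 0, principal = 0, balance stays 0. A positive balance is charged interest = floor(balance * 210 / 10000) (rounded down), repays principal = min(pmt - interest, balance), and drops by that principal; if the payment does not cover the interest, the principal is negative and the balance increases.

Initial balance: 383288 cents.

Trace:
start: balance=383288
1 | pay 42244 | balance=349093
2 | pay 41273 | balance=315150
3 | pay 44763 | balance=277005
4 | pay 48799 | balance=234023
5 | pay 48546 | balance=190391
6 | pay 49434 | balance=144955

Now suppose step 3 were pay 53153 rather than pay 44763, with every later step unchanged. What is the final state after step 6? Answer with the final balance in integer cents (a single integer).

136024

(re-executing from step 3 with the substitution; state before step 3: balance=315150)
3 | pay 53153 | balance=268615
4 | pay 48799 | balance=225456
5 | pay 48546 | balance=181644
6 | pay 49434 | balance=136024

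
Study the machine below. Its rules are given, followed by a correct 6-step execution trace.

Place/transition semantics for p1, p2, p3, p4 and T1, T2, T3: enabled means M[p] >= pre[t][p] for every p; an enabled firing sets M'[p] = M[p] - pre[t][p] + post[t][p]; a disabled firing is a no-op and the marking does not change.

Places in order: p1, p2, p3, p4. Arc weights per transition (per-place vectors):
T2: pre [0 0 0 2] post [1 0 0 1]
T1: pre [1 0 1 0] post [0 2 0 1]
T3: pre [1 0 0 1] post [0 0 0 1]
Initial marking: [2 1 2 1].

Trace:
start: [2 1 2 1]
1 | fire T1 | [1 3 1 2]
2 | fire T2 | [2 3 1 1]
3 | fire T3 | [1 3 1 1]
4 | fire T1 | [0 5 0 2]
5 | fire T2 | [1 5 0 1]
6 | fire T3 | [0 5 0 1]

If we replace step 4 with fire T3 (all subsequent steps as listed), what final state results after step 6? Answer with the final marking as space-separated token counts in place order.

0 3 1 1

(re-executing from step 4 with the substitution; state before step 4: [1 3 1 1])
4 | fire T3 | [0 3 1 1]
5 | fire T2 | [0 3 1 1]
6 | fire T3 | [0 3 1 1]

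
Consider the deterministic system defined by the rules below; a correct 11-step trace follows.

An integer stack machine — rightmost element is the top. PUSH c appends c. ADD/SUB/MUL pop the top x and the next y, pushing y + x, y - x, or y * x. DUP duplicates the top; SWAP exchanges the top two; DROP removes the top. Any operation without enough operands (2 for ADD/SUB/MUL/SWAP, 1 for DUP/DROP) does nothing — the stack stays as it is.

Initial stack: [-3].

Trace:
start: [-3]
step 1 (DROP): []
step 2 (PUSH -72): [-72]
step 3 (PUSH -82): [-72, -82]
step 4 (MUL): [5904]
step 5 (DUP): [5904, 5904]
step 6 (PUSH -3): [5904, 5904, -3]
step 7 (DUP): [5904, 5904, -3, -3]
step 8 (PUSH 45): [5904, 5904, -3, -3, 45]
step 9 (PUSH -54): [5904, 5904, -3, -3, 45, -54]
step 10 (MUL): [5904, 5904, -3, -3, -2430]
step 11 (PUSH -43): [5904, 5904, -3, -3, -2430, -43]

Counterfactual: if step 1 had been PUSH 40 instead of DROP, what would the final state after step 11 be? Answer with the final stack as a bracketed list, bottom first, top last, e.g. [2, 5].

(re-executing from step 1 with the substitution; state before step 1: [-3])
step 1 (PUSH 40): [-3, 40]
step 2 (PUSH -72): [-3, 40, -72]
step 3 (PUSH -82): [-3, 40, -72, -82]
step 4 (MUL): [-3, 40, 5904]
step 5 (DUP): [-3, 40, 5904, 5904]
step 6 (PUSH -3): [-3, 40, 5904, 5904, -3]
step 7 (DUP): [-3, 40, 5904, 5904, -3, -3]
step 8 (PUSH 45): [-3, 40, 5904, 5904, -3, -3, 45]
step 9 (PUSH -54): [-3, 40, 5904, 5904, -3, -3, 45, -54]
step 10 (MUL): [-3, 40, 5904, 5904, -3, -3, -2430]
step 11 (PUSH -43): [-3, 40, 5904, 5904, -3, -3, -2430, -43]

[-3, 40, 5904, 5904, -3, -3, -2430, -43]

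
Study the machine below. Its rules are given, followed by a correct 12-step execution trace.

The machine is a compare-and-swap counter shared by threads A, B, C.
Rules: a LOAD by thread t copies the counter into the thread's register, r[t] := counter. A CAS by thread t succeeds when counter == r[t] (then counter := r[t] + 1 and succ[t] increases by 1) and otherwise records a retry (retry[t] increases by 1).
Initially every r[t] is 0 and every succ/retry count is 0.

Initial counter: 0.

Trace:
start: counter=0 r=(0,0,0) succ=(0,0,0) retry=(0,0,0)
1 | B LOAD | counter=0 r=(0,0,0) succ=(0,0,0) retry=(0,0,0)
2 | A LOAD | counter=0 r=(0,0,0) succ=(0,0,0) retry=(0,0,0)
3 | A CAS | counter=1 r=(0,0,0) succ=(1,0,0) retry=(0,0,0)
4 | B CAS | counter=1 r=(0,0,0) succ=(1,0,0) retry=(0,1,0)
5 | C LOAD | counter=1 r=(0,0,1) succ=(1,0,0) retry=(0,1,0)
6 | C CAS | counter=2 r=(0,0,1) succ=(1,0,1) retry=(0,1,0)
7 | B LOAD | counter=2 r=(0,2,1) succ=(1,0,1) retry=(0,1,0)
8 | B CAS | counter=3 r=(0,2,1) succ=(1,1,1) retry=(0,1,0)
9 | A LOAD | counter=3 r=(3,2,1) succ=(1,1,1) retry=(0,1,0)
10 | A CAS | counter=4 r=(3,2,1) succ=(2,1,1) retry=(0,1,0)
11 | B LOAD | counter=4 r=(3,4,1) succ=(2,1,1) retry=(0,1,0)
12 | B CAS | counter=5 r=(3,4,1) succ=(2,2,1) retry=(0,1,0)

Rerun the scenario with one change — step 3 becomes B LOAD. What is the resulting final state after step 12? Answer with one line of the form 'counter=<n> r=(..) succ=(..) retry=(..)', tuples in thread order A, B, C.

(re-executing from step 3 with the substitution; state before step 3: counter=0 r=(0,0,0) succ=(0,0,0) retry=(0,0,0))
3 | B LOAD | counter=0 r=(0,0,0) succ=(0,0,0) retry=(0,0,0)
4 | B CAS | counter=1 r=(0,0,0) succ=(0,1,0) retry=(0,0,0)
5 | C LOAD | counter=1 r=(0,0,1) succ=(0,1,0) retry=(0,0,0)
6 | C CAS | counter=2 r=(0,0,1) succ=(0,1,1) retry=(0,0,0)
7 | B LOAD | counter=2 r=(0,2,1) succ=(0,1,1) retry=(0,0,0)
8 | B CAS | counter=3 r=(0,2,1) succ=(0,2,1) retry=(0,0,0)
9 | A LOAD | counter=3 r=(3,2,1) succ=(0,2,1) retry=(0,0,0)
10 | A CAS | counter=4 r=(3,2,1) succ=(1,2,1) retry=(0,0,0)
11 | B LOAD | counter=4 r=(3,4,1) succ=(1,2,1) retry=(0,0,0)
12 | B CAS | counter=5 r=(3,4,1) succ=(1,3,1) retry=(0,0,0)

counter=5 r=(3,4,1) succ=(1,3,1) retry=(0,0,0)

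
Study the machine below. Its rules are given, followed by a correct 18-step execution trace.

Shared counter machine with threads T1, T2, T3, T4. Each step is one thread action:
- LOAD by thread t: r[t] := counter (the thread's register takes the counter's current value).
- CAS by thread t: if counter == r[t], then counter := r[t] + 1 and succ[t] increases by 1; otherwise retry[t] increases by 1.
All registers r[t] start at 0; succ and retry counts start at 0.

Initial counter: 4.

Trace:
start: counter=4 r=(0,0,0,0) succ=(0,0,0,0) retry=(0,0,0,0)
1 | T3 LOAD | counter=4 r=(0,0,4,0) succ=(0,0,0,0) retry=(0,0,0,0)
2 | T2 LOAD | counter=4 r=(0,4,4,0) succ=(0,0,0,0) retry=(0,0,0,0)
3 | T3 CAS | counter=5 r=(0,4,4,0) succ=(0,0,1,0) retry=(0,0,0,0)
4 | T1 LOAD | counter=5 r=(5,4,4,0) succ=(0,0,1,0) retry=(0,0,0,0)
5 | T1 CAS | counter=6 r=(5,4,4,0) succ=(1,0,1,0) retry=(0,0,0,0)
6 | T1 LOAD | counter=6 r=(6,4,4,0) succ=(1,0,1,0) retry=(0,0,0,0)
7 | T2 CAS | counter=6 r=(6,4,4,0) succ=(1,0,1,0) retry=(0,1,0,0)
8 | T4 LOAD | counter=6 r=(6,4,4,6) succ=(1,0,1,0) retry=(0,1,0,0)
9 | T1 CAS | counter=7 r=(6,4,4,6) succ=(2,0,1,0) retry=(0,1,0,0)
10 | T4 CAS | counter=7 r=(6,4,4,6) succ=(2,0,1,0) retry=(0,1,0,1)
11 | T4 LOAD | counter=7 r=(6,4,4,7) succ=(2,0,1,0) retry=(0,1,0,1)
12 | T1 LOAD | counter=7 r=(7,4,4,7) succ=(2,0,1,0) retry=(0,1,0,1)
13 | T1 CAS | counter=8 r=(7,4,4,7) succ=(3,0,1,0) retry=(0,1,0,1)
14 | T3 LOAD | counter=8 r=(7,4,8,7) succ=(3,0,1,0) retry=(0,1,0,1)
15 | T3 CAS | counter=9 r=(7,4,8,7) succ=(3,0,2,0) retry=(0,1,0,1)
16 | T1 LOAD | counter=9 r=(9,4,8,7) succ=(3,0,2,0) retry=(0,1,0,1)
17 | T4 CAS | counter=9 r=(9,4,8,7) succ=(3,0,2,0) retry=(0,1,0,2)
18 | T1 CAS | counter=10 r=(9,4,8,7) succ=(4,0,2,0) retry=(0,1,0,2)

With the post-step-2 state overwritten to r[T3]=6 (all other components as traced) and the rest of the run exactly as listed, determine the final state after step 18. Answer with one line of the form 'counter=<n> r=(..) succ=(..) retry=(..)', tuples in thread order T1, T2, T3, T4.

state after step 2 := counter=4 r=(0,4,6,0) succ=(0,0,0,0) retry=(0,0,0,0)
3 | T3 CAS | counter=4 r=(0,4,6,0) succ=(0,0,0,0) retry=(0,0,1,0)
4 | T1 LOAD | counter=4 r=(4,4,6,0) succ=(0,0,0,0) retry=(0,0,1,0)
5 | T1 CAS | counter=5 r=(4,4,6,0) succ=(1,0,0,0) retry=(0,0,1,0)
6 | T1 LOAD | counter=5 r=(5,4,6,0) succ=(1,0,0,0) retry=(0,0,1,0)
7 | T2 CAS | counter=5 r=(5,4,6,0) succ=(1,0,0,0) retry=(0,1,1,0)
8 | T4 LOAD | counter=5 r=(5,4,6,5) succ=(1,0,0,0) retry=(0,1,1,0)
9 | T1 CAS | counter=6 r=(5,4,6,5) succ=(2,0,0,0) retry=(0,1,1,0)
10 | T4 CAS | counter=6 r=(5,4,6,5) succ=(2,0,0,0) retry=(0,1,1,1)
11 | T4 LOAD | counter=6 r=(5,4,6,6) succ=(2,0,0,0) retry=(0,1,1,1)
12 | T1 LOAD | counter=6 r=(6,4,6,6) succ=(2,0,0,0) retry=(0,1,1,1)
13 | T1 CAS | counter=7 r=(6,4,6,6) succ=(3,0,0,0) retry=(0,1,1,1)
14 | T3 LOAD | counter=7 r=(6,4,7,6) succ=(3,0,0,0) retry=(0,1,1,1)
15 | T3 CAS | counter=8 r=(6,4,7,6) succ=(3,0,1,0) retry=(0,1,1,1)
16 | T1 LOAD | counter=8 r=(8,4,7,6) succ=(3,0,1,0) retry=(0,1,1,1)
17 | T4 CAS | counter=8 r=(8,4,7,6) succ=(3,0,1,0) retry=(0,1,1,2)
18 | T1 CAS | counter=9 r=(8,4,7,6) succ=(4,0,1,0) retry=(0,1,1,2)

counter=9 r=(8,4,7,6) succ=(4,0,1,0) retry=(0,1,1,2)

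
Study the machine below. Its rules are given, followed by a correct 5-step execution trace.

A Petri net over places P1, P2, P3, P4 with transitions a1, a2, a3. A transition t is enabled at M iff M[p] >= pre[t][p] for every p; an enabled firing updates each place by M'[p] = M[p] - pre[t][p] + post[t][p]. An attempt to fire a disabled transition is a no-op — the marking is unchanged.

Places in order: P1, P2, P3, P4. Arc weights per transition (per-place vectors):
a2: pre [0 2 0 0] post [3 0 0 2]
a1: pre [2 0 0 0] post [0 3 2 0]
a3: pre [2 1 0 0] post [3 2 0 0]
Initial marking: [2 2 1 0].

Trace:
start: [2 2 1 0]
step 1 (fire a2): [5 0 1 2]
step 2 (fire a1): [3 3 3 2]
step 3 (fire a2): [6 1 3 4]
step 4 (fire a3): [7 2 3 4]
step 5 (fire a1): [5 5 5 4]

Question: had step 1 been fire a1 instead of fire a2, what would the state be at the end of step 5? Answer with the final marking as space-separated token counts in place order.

2 7 5 2

(re-executing from step 1 with the substitution; state before step 1: [2 2 1 0])
step 1 (fire a1): [0 5 3 0]
step 2 (fire a1): [0 5 3 0]
step 3 (fire a2): [3 3 3 2]
step 4 (fire a3): [4 4 3 2]
step 5 (fire a1): [2 7 5 2]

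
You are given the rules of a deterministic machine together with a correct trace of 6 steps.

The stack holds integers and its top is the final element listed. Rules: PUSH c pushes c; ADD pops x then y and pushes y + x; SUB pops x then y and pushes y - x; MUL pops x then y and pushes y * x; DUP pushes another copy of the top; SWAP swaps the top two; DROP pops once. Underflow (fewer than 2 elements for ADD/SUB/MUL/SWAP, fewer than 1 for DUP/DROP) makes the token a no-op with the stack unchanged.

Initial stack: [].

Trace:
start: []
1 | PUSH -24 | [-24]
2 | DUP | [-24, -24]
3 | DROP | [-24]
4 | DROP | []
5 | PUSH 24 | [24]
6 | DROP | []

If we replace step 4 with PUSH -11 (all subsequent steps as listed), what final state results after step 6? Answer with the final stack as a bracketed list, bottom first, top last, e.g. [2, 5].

[-24, -11]

(re-executing from step 4 with the substitution; state before step 4: [-24])
4 | PUSH -11 | [-24, -11]
5 | PUSH 24 | [-24, -11, 24]
6 | DROP | [-24, -11]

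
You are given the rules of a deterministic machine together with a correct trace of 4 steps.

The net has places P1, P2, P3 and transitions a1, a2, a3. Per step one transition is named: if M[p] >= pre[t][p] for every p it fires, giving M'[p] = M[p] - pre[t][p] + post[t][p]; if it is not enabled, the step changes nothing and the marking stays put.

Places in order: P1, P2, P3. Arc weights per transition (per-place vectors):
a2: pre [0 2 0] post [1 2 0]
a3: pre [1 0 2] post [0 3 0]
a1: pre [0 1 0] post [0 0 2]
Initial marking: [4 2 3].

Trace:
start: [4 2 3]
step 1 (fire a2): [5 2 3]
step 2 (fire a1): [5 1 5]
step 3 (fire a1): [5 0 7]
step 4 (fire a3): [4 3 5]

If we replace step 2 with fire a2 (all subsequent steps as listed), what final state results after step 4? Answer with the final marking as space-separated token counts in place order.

5 4 3

(re-executing from step 2 with the substitution; state before step 2: [5 2 3])
step 2 (fire a2): [6 2 3]
step 3 (fire a1): [6 1 5]
step 4 (fire a3): [5 4 3]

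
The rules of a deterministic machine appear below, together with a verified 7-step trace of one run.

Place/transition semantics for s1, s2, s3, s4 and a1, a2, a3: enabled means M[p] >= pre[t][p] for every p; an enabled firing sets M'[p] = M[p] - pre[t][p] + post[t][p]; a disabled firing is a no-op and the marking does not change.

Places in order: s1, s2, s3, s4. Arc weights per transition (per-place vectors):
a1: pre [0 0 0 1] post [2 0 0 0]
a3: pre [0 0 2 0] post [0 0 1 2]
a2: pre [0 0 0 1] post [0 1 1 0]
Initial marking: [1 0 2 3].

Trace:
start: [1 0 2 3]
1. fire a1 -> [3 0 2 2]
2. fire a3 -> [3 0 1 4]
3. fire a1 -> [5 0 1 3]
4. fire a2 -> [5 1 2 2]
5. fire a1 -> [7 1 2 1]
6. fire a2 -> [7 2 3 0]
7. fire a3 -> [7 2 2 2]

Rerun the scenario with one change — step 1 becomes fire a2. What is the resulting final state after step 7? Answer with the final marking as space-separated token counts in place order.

(re-executing from step 1 with the substitution; state before step 1: [1 0 2 3])
1. fire a2 -> [1 1 3 2]
2. fire a3 -> [1 1 2 4]
3. fire a1 -> [3 1 2 3]
4. fire a2 -> [3 2 3 2]
5. fire a1 -> [5 2 3 1]
6. fire a2 -> [5 3 4 0]
7. fire a3 -> [5 3 3 2]

5 3 3 2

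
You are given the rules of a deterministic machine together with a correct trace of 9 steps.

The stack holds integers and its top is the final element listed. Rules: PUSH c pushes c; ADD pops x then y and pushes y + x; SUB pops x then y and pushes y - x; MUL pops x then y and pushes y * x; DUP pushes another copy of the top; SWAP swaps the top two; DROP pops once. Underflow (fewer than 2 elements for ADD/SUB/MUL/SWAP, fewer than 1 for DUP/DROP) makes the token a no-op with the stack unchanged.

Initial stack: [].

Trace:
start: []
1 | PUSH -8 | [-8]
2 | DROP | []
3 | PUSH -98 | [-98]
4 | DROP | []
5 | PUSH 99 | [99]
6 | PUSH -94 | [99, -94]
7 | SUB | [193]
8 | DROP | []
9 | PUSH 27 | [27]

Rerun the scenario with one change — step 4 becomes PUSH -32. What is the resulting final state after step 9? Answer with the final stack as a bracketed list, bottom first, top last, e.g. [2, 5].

[-98, -32, 27]

(re-executing from step 4 with the substitution; state before step 4: [-98])
4 | PUSH -32 | [-98, -32]
5 | PUSH 99 | [-98, -32, 99]
6 | PUSH -94 | [-98, -32, 99, -94]
7 | SUB | [-98, -32, 193]
8 | DROP | [-98, -32]
9 | PUSH 27 | [-98, -32, 27]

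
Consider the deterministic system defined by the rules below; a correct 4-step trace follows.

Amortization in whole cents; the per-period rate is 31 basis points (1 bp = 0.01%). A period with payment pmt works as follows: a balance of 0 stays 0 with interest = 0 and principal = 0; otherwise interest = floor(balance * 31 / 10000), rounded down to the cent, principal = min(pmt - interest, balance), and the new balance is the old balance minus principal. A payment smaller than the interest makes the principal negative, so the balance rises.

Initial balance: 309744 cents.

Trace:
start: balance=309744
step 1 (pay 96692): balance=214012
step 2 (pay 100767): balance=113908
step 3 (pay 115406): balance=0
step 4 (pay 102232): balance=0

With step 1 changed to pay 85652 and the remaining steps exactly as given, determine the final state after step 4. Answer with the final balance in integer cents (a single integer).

0

(re-executing from step 1 with the substitution; state before step 1: balance=309744)
step 1 (pay 85652): balance=225052
step 2 (pay 100767): balance=124982
step 3 (pay 115406): balance=9963
step 4 (pay 102232): balance=0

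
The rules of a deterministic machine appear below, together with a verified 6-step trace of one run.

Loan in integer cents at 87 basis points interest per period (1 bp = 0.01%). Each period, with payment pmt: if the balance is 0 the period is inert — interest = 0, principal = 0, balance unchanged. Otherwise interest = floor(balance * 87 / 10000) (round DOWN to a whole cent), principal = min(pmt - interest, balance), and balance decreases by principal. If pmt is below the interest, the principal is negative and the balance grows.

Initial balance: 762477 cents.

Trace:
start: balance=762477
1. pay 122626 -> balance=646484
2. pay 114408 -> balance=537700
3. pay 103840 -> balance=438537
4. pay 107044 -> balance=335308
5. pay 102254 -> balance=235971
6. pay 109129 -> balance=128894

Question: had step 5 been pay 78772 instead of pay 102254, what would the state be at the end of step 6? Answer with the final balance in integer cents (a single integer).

(re-executing from step 5 with the substitution; state before step 5: balance=335308)
5. pay 78772 -> balance=259453
6. pay 109129 -> balance=152581

152581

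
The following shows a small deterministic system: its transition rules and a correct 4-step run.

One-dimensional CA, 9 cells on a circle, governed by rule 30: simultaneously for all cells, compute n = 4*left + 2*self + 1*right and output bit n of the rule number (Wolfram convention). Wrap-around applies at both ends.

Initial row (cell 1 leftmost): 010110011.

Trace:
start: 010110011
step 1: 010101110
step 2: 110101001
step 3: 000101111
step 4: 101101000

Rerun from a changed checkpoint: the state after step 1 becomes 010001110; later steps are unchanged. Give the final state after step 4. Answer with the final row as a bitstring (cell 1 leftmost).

100110100

state after step 1 := 010001110
step 2: 111011001
step 3: 000010111
step 4: 100110100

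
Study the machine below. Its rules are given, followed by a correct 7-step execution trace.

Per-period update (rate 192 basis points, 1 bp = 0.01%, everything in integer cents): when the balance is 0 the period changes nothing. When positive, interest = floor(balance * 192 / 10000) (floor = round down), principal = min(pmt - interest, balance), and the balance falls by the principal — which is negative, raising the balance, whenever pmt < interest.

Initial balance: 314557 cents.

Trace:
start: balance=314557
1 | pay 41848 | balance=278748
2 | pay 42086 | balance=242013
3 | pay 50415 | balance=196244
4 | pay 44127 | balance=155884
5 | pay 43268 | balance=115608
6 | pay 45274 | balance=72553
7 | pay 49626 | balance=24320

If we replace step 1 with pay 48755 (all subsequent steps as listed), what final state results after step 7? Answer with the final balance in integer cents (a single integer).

(re-executing from step 1 with the substitution; state before step 1: balance=314557)
1 | pay 48755 | balance=271841
2 | pay 42086 | balance=234974
3 | pay 50415 | balance=189070
4 | pay 44127 | balance=148573
5 | pay 43268 | balance=108157
6 | pay 45274 | balance=64959
7 | pay 49626 | balance=16580

16580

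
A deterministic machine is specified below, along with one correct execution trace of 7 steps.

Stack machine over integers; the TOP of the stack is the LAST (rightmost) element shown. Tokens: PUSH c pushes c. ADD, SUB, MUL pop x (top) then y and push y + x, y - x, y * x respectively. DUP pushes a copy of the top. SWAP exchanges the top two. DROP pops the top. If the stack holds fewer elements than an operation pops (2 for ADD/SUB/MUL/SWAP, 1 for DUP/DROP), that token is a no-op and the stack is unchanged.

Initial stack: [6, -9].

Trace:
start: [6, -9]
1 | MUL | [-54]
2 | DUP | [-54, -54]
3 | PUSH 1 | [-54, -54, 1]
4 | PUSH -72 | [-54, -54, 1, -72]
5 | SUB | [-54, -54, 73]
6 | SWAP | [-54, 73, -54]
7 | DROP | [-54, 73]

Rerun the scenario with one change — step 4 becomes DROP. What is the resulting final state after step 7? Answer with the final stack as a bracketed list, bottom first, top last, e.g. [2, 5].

[]

(re-executing from step 4 with the substitution; state before step 4: [-54, -54, 1])
4 | DROP | [-54, -54]
5 | SUB | [0]
6 | SWAP | [0]
7 | DROP | []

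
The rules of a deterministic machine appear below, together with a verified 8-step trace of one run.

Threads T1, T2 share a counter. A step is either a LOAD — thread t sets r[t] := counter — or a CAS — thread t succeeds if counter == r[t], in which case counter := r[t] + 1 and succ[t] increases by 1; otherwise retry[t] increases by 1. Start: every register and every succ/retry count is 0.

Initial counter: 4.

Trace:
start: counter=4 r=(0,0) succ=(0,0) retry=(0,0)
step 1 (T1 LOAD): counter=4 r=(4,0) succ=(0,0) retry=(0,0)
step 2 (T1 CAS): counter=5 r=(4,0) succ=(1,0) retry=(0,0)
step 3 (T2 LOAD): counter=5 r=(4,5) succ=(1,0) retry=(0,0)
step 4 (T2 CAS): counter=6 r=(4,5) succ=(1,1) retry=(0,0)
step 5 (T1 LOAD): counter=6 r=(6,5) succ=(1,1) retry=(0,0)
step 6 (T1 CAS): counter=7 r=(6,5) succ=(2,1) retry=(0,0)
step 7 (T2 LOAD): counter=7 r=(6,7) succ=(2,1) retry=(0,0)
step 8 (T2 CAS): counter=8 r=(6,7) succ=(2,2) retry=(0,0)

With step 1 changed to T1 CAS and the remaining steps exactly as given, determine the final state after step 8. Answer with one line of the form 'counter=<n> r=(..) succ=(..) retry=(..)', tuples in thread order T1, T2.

(re-executing from step 1 with the substitution; state before step 1: counter=4 r=(0,0) succ=(0,0) retry=(0,0))
step 1 (T1 CAS): counter=4 r=(0,0) succ=(0,0) retry=(1,0)
step 2 (T1 CAS): counter=4 r=(0,0) succ=(0,0) retry=(2,0)
step 3 (T2 LOAD): counter=4 r=(0,4) succ=(0,0) retry=(2,0)
step 4 (T2 CAS): counter=5 r=(0,4) succ=(0,1) retry=(2,0)
step 5 (T1 LOAD): counter=5 r=(5,4) succ=(0,1) retry=(2,0)
step 6 (T1 CAS): counter=6 r=(5,4) succ=(1,1) retry=(2,0)
step 7 (T2 LOAD): counter=6 r=(5,6) succ=(1,1) retry=(2,0)
step 8 (T2 CAS): counter=7 r=(5,6) succ=(1,2) retry=(2,0)

counter=7 r=(5,6) succ=(1,2) retry=(2,0)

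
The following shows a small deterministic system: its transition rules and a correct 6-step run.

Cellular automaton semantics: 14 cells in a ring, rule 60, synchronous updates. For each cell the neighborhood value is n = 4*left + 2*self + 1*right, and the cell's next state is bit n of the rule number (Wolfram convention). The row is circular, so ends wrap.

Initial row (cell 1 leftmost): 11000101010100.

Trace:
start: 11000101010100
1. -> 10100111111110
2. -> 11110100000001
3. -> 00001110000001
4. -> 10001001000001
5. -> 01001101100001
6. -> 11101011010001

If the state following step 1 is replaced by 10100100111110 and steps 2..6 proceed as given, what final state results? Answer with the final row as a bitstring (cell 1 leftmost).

state after step 1 := 10100100111110
2. -> 11110110100001
3. -> 00001101110001
4. -> 10001011001001
5. -> 01001110101101
6. -> 11101001111011

11101001111011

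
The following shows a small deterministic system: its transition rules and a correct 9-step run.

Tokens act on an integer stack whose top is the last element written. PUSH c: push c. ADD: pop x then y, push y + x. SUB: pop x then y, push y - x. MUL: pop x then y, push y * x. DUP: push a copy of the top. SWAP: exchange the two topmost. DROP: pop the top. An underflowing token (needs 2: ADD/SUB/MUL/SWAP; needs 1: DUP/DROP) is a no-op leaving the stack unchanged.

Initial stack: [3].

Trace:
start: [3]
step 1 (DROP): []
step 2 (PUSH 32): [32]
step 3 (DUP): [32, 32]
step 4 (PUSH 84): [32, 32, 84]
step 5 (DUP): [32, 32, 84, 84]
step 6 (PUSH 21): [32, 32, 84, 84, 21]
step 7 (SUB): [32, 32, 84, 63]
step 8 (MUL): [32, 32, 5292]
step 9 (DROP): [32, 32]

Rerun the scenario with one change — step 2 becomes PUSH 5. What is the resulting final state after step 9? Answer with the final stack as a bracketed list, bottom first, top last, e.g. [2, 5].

(re-executing from step 2 with the substitution; state before step 2: [])
step 2 (PUSH 5): [5]
step 3 (DUP): [5, 5]
step 4 (PUSH 84): [5, 5, 84]
step 5 (DUP): [5, 5, 84, 84]
step 6 (PUSH 21): [5, 5, 84, 84, 21]
step 7 (SUB): [5, 5, 84, 63]
step 8 (MUL): [5, 5, 5292]
step 9 (DROP): [5, 5]

[5, 5]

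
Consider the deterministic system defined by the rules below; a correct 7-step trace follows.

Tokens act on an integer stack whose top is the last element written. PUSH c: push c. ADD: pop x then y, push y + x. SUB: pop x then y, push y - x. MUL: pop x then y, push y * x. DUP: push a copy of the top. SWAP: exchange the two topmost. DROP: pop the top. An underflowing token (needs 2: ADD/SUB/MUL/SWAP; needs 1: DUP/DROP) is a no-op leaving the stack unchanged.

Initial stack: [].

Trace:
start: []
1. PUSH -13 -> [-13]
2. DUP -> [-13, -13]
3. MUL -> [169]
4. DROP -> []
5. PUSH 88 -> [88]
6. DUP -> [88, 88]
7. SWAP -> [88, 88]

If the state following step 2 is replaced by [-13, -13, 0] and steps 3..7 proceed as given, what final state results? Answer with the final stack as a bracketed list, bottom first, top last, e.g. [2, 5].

[-13, 88, 88]

state after step 2 := [-13, -13, 0]
3. MUL -> [-13, 0]
4. DROP -> [-13]
5. PUSH 88 -> [-13, 88]
6. DUP -> [-13, 88, 88]
7. SWAP -> [-13, 88, 88]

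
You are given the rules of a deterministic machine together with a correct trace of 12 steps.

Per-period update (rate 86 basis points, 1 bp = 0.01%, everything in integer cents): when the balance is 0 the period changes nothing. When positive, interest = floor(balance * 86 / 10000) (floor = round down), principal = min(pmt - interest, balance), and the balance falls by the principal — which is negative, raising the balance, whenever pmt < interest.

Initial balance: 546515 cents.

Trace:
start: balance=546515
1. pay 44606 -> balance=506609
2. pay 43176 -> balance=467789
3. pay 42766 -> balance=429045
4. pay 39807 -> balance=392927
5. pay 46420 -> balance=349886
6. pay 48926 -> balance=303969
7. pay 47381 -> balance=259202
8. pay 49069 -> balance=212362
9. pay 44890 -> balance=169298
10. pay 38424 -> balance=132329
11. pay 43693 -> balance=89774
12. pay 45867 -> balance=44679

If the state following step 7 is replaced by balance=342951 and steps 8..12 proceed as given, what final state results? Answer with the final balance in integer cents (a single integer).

state after step 7 := balance=342951
8. pay 49069 -> balance=296831
9. pay 44890 -> balance=254493
10. pay 38424 -> balance=218257
11. pay 43693 -> balance=176441
12. pay 45867 -> balance=132091

132091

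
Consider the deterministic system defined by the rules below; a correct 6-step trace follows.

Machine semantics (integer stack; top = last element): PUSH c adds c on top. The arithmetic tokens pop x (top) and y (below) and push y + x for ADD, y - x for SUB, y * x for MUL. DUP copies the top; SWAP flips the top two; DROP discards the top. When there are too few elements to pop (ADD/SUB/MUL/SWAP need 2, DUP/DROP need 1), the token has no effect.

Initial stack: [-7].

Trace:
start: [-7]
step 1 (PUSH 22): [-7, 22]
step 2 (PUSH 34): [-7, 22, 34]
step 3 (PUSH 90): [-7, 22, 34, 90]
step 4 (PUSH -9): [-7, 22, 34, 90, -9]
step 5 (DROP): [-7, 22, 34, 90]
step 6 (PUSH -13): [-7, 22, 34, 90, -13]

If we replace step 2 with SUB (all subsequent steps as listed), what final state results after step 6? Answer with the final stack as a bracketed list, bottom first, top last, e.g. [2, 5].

[-29, 90, -13]

(re-executing from step 2 with the substitution; state before step 2: [-7, 22])
step 2 (SUB): [-29]
step 3 (PUSH 90): [-29, 90]
step 4 (PUSH -9): [-29, 90, -9]
step 5 (DROP): [-29, 90]
step 6 (PUSH -13): [-29, 90, -13]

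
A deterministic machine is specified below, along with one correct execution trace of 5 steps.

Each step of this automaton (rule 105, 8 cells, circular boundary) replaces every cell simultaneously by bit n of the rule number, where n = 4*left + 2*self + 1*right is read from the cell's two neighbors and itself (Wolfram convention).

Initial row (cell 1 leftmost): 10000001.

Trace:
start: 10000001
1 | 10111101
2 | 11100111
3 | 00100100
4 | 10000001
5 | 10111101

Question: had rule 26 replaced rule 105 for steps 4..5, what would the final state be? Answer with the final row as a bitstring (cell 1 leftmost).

10010001

(re-executing steps 4..5 under rule 26; state before step 4: 00100100)
4 | 01011010
5 | 10010001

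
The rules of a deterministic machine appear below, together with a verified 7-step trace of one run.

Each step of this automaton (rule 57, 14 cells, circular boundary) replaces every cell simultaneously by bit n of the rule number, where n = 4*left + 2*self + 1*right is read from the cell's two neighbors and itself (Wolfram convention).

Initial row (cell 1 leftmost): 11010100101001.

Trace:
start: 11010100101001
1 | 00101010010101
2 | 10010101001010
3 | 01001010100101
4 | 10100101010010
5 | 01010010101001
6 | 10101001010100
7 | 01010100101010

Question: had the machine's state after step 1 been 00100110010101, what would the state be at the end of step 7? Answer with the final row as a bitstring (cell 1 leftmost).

state after step 1 := 00100110010101
2 | 10010101001010
3 | 01001010100101
4 | 10100101010010
5 | 01010010101001
6 | 10101001010100
7 | 01010100101010

01010100101010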